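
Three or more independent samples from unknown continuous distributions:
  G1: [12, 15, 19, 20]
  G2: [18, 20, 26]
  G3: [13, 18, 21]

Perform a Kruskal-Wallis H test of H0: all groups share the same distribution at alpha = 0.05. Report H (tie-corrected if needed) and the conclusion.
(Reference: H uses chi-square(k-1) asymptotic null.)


Step 1: Combine all N = 10 observations and assign midranks.
sorted (value, group, rank): (12,G1,1), (13,G3,2), (15,G1,3), (18,G2,4.5), (18,G3,4.5), (19,G1,6), (20,G1,7.5), (20,G2,7.5), (21,G3,9), (26,G2,10)
Step 2: Sum ranks within each group.
R_1 = 17.5 (n_1 = 4)
R_2 = 22 (n_2 = 3)
R_3 = 15.5 (n_3 = 3)
Step 3: H = 12/(N(N+1)) * sum(R_i^2/n_i) - 3(N+1)
     = 12/(10*11) * (17.5^2/4 + 22^2/3 + 15.5^2/3) - 3*11
     = 0.109091 * 317.979 - 33
     = 1.688636.
Step 4: Ties present; correction factor C = 1 - 12/(10^3 - 10) = 0.987879. Corrected H = 1.688636 / 0.987879 = 1.709356.
Step 5: Under H0, H ~ chi^2(2); p-value = 0.425420.
Step 6: alpha = 0.05. fail to reject H0.

H = 1.7094, df = 2, p = 0.425420, fail to reject H0.


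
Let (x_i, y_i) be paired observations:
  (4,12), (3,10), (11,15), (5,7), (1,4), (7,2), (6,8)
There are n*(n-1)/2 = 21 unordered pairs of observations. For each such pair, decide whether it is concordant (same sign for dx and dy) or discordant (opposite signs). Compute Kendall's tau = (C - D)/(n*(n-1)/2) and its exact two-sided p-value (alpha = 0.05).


Step 1: Enumerate the 21 unordered pairs (i,j) with i<j and classify each by sign(x_j-x_i) * sign(y_j-y_i).
  (1,2):dx=-1,dy=-2->C; (1,3):dx=+7,dy=+3->C; (1,4):dx=+1,dy=-5->D; (1,5):dx=-3,dy=-8->C
  (1,6):dx=+3,dy=-10->D; (1,7):dx=+2,dy=-4->D; (2,3):dx=+8,dy=+5->C; (2,4):dx=+2,dy=-3->D
  (2,5):dx=-2,dy=-6->C; (2,6):dx=+4,dy=-8->D; (2,7):dx=+3,dy=-2->D; (3,4):dx=-6,dy=-8->C
  (3,5):dx=-10,dy=-11->C; (3,6):dx=-4,dy=-13->C; (3,7):dx=-5,dy=-7->C; (4,5):dx=-4,dy=-3->C
  (4,6):dx=+2,dy=-5->D; (4,7):dx=+1,dy=+1->C; (5,6):dx=+6,dy=-2->D; (5,7):dx=+5,dy=+4->C
  (6,7):dx=-1,dy=+6->D
Step 2: C = 12, D = 9, total pairs = 21.
Step 3: tau = (C - D)/(n(n-1)/2) = (12 - 9)/21 = 0.142857.
Step 4: Exact two-sided p-value (enumerate n! = 5040 permutations of y under H0): p = 0.772619.
Step 5: alpha = 0.05. fail to reject H0.

tau_b = 0.1429 (C=12, D=9), p = 0.772619, fail to reject H0.


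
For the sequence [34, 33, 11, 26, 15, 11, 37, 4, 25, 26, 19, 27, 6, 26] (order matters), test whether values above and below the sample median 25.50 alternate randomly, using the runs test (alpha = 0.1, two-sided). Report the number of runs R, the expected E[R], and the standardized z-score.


Step 1: Compute median = 25.50; label A = above, B = below.
Labels in order: AABABBABBABABA  (n_A = 7, n_B = 7)
Step 2: Count runs R = 11.
Step 3: Under H0 (random ordering), E[R] = 2*n_A*n_B/(n_A+n_B) + 1 = 2*7*7/14 + 1 = 8.0000.
        Var[R] = 2*n_A*n_B*(2*n_A*n_B - n_A - n_B) / ((n_A+n_B)^2 * (n_A+n_B-1)) = 8232/2548 = 3.2308.
        SD[R] = 1.7974.
Step 4: Continuity-corrected z = (R - 0.5 - E[R]) / SD[R] = (11 - 0.5 - 8.0000) / 1.7974 = 1.3909.
Step 5: Two-sided p-value via normal approximation = 2*(1 - Phi(|z|)) = 0.164264.
Step 6: alpha = 0.1. fail to reject H0.

R = 11, z = 1.3909, p = 0.164264, fail to reject H0.


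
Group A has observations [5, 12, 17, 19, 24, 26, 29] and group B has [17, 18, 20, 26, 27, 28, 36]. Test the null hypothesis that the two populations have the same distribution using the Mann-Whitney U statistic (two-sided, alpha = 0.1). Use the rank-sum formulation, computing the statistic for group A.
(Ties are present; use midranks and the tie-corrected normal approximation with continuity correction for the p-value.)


Step 1: Combine and sort all 14 observations; assign midranks.
sorted (value, group): (5,X), (12,X), (17,X), (17,Y), (18,Y), (19,X), (20,Y), (24,X), (26,X), (26,Y), (27,Y), (28,Y), (29,X), (36,Y)
ranks: 5->1, 12->2, 17->3.5, 17->3.5, 18->5, 19->6, 20->7, 24->8, 26->9.5, 26->9.5, 27->11, 28->12, 29->13, 36->14
Step 2: Rank sum for X: R1 = 1 + 2 + 3.5 + 6 + 8 + 9.5 + 13 = 43.
Step 3: U_X = R1 - n1(n1+1)/2 = 43 - 7*8/2 = 43 - 28 = 15.
       U_Y = n1*n2 - U_X = 49 - 15 = 34.
Step 4: Ties are present, so use the tie-corrected normal approximation (with continuity correction) for the p-value.
Step 5: p-value = 0.249110; compare to alpha = 0.1. fail to reject H0.

U_X = 15, p = 0.249110, fail to reject H0 at alpha = 0.1.


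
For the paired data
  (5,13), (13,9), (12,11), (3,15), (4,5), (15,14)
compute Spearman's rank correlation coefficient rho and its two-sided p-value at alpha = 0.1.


Step 1: Rank x and y separately (midranks; no ties here).
rank(x): 5->3, 13->5, 12->4, 3->1, 4->2, 15->6
rank(y): 13->4, 9->2, 11->3, 15->6, 5->1, 14->5
Step 2: d_i = R_x(i) - R_y(i); compute d_i^2.
  (3-4)^2=1, (5-2)^2=9, (4-3)^2=1, (1-6)^2=25, (2-1)^2=1, (6-5)^2=1
sum(d^2) = 38.
Step 3: rho = 1 - 6*38 / (6*(6^2 - 1)) = 1 - 228/210 = -0.085714.
Step 4: Under H0, t = rho * sqrt((n-2)/(1-rho^2)) = -0.1721 ~ t(4).
Step 5: Two-sided p-value from the t-distribution with 4 df = 0.871743.
Step 6: alpha = 0.1. fail to reject H0.

rho = -0.0857, p = 0.871743, fail to reject H0 at alpha = 0.1.


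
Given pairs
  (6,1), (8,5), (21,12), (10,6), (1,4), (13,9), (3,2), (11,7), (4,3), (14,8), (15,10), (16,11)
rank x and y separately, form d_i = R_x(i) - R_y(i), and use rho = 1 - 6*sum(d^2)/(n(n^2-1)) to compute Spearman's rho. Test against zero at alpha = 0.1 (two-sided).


Step 1: Rank x and y separately (midranks; no ties here).
rank(x): 6->4, 8->5, 21->12, 10->6, 1->1, 13->8, 3->2, 11->7, 4->3, 14->9, 15->10, 16->11
rank(y): 1->1, 5->5, 12->12, 6->6, 4->4, 9->9, 2->2, 7->7, 3->3, 8->8, 10->10, 11->11
Step 2: d_i = R_x(i) - R_y(i); compute d_i^2.
  (4-1)^2=9, (5-5)^2=0, (12-12)^2=0, (6-6)^2=0, (1-4)^2=9, (8-9)^2=1, (2-2)^2=0, (7-7)^2=0, (3-3)^2=0, (9-8)^2=1, (10-10)^2=0, (11-11)^2=0
sum(d^2) = 20.
Step 3: rho = 1 - 6*20 / (12*(12^2 - 1)) = 1 - 120/1716 = 0.930070.
Step 4: Under H0, t = rho * sqrt((n-2)/(1-rho^2)) = 8.0057 ~ t(10).
Step 5: Two-sided p-value from the t-distribution with 10 df = 0.000012.
Step 6: alpha = 0.1. reject H0.

rho = 0.9301, p = 0.000012, reject H0 at alpha = 0.1.


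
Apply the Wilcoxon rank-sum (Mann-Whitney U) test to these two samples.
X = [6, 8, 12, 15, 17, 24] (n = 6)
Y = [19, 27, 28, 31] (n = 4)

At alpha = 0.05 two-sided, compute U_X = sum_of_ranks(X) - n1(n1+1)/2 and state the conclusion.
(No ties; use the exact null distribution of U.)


Step 1: Combine and sort all 10 observations; assign midranks.
sorted (value, group): (6,X), (8,X), (12,X), (15,X), (17,X), (19,Y), (24,X), (27,Y), (28,Y), (31,Y)
ranks: 6->1, 8->2, 12->3, 15->4, 17->5, 19->6, 24->7, 27->8, 28->9, 31->10
Step 2: Rank sum for X: R1 = 1 + 2 + 3 + 4 + 5 + 7 = 22.
Step 3: U_X = R1 - n1(n1+1)/2 = 22 - 6*7/2 = 22 - 21 = 1.
       U_Y = n1*n2 - U_X = 24 - 1 = 23.
Step 4: No ties, so the exact null distribution of U (based on enumerating the C(10,6) = 210 equally likely rank assignments) gives the two-sided p-value.
Step 5: p-value = 0.019048; compare to alpha = 0.05. reject H0.

U_X = 1, p = 0.019048, reject H0 at alpha = 0.05.


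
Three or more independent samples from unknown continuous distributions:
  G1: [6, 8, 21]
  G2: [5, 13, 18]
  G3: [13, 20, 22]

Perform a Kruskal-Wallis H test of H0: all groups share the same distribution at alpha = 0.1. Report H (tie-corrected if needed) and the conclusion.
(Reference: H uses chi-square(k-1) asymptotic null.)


Step 1: Combine all N = 9 observations and assign midranks.
sorted (value, group, rank): (5,G2,1), (6,G1,2), (8,G1,3), (13,G2,4.5), (13,G3,4.5), (18,G2,6), (20,G3,7), (21,G1,8), (22,G3,9)
Step 2: Sum ranks within each group.
R_1 = 13 (n_1 = 3)
R_2 = 11.5 (n_2 = 3)
R_3 = 20.5 (n_3 = 3)
Step 3: H = 12/(N(N+1)) * sum(R_i^2/n_i) - 3(N+1)
     = 12/(9*10) * (13^2/3 + 11.5^2/3 + 20.5^2/3) - 3*10
     = 0.133333 * 240.5 - 30
     = 2.066667.
Step 4: Ties present; correction factor C = 1 - 6/(9^3 - 9) = 0.991667. Corrected H = 2.066667 / 0.991667 = 2.084034.
Step 5: Under H0, H ~ chi^2(2); p-value = 0.352743.
Step 6: alpha = 0.1. fail to reject H0.

H = 2.0840, df = 2, p = 0.352743, fail to reject H0.


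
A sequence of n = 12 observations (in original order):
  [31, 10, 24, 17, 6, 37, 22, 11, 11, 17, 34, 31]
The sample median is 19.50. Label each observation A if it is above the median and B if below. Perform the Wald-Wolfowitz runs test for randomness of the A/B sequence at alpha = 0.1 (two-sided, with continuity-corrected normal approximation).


Step 1: Compute median = 19.50; label A = above, B = below.
Labels in order: ABABBAABBBAA  (n_A = 6, n_B = 6)
Step 2: Count runs R = 7.
Step 3: Under H0 (random ordering), E[R] = 2*n_A*n_B/(n_A+n_B) + 1 = 2*6*6/12 + 1 = 7.0000.
        Var[R] = 2*n_A*n_B*(2*n_A*n_B - n_A - n_B) / ((n_A+n_B)^2 * (n_A+n_B-1)) = 4320/1584 = 2.7273.
        SD[R] = 1.6514.
Step 4: R = E[R], so z = 0 with no continuity correction.
Step 5: Two-sided p-value via normal approximation = 2*(1 - Phi(|z|)) = 1.000000.
Step 6: alpha = 0.1. fail to reject H0.

R = 7, z = 0.0000, p = 1.000000, fail to reject H0.


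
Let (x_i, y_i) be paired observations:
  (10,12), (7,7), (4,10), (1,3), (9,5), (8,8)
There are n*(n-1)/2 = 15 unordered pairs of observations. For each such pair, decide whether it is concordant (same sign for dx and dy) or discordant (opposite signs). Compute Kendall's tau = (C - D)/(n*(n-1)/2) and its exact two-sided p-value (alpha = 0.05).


Step 1: Enumerate the 15 unordered pairs (i,j) with i<j and classify each by sign(x_j-x_i) * sign(y_j-y_i).
  (1,2):dx=-3,dy=-5->C; (1,3):dx=-6,dy=-2->C; (1,4):dx=-9,dy=-9->C; (1,5):dx=-1,dy=-7->C
  (1,6):dx=-2,dy=-4->C; (2,3):dx=-3,dy=+3->D; (2,4):dx=-6,dy=-4->C; (2,5):dx=+2,dy=-2->D
  (2,6):dx=+1,dy=+1->C; (3,4):dx=-3,dy=-7->C; (3,5):dx=+5,dy=-5->D; (3,6):dx=+4,dy=-2->D
  (4,5):dx=+8,dy=+2->C; (4,6):dx=+7,dy=+5->C; (5,6):dx=-1,dy=+3->D
Step 2: C = 10, D = 5, total pairs = 15.
Step 3: tau = (C - D)/(n(n-1)/2) = (10 - 5)/15 = 0.333333.
Step 4: Exact two-sided p-value (enumerate n! = 720 permutations of y under H0): p = 0.469444.
Step 5: alpha = 0.05. fail to reject H0.

tau_b = 0.3333 (C=10, D=5), p = 0.469444, fail to reject H0.


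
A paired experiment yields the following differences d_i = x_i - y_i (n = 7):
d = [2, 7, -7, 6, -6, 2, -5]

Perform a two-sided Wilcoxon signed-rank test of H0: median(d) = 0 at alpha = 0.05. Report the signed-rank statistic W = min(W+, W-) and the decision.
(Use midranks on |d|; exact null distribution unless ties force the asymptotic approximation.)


Step 1: Drop any zero differences (none here) and take |d_i|.
|d| = [2, 7, 7, 6, 6, 2, 5]
Step 2: Midrank |d_i| (ties get averaged ranks).
ranks: |2|->1.5, |7|->6.5, |7|->6.5, |6|->4.5, |6|->4.5, |2|->1.5, |5|->3
Step 3: Attach original signs; sum ranks with positive sign and with negative sign.
W+ = 1.5 + 6.5 + 4.5 + 1.5 = 14
W- = 6.5 + 4.5 + 3 = 14
(Check: W+ + W- = 28 should equal n(n+1)/2 = 28.)
Step 4: Test statistic W = min(W+, W-) = 14.
Step 5: Ties in |d|, so use the tie-corrected normal approximation.
        E[W] = n(n+1)/4 = 7*8/4 = 14.
        Tie groups: |d|=2 (t=2), |d|=6 (t=2), |d|=7 (t=2); sum(t^3 - t) = 18.
        Var[W] = n(n+1)(2n+1)/24 - sum(t^3-t)/48 = 840/24 - 18/48 = 34.625.
        z = (W - E[W]) / sqrt(Var[W]) = (14 - 14) / 5.8843 = 0.0000.
        Two-sided p = 2*Phi(z) = 1.000000.
Step 6: alpha = 0.05. fail to reject H0.

W+ = 14, W- = 14, W = min = 14, p = 1.000000, fail to reject H0.


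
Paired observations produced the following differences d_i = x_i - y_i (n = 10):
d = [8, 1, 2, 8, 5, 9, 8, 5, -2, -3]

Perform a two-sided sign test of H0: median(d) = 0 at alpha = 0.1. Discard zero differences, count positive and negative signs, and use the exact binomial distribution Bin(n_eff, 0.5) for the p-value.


Step 1: Discard zero differences. Original n = 10; n_eff = number of nonzero differences = 10.
Nonzero differences (with sign): +8, +1, +2, +8, +5, +9, +8, +5, -2, -3
Step 2: Count signs: positive = 8, negative = 2.
Step 3: Under H0: P(positive) = 0.5, so the number of positives S ~ Bin(10, 0.5).
Step 4: Two-sided exact p-value = sum of Bin(10,0.5) probabilities at or below the observed probability = 0.109375.
Step 5: alpha = 0.1. fail to reject H0.

n_eff = 10, pos = 8, neg = 2, p = 0.109375, fail to reject H0.


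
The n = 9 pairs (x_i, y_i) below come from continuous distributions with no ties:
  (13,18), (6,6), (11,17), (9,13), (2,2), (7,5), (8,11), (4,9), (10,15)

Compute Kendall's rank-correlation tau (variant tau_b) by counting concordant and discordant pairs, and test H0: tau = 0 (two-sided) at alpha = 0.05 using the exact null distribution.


Step 1: Enumerate the 36 unordered pairs (i,j) with i<j and classify each by sign(x_j-x_i) * sign(y_j-y_i).
  (1,2):dx=-7,dy=-12->C; (1,3):dx=-2,dy=-1->C; (1,4):dx=-4,dy=-5->C; (1,5):dx=-11,dy=-16->C
  (1,6):dx=-6,dy=-13->C; (1,7):dx=-5,dy=-7->C; (1,8):dx=-9,dy=-9->C; (1,9):dx=-3,dy=-3->C
  (2,3):dx=+5,dy=+11->C; (2,4):dx=+3,dy=+7->C; (2,5):dx=-4,dy=-4->C; (2,6):dx=+1,dy=-1->D
  (2,7):dx=+2,dy=+5->C; (2,8):dx=-2,dy=+3->D; (2,9):dx=+4,dy=+9->C; (3,4):dx=-2,dy=-4->C
  (3,5):dx=-9,dy=-15->C; (3,6):dx=-4,dy=-12->C; (3,7):dx=-3,dy=-6->C; (3,8):dx=-7,dy=-8->C
  (3,9):dx=-1,dy=-2->C; (4,5):dx=-7,dy=-11->C; (4,6):dx=-2,dy=-8->C; (4,7):dx=-1,dy=-2->C
  (4,8):dx=-5,dy=-4->C; (4,9):dx=+1,dy=+2->C; (5,6):dx=+5,dy=+3->C; (5,7):dx=+6,dy=+9->C
  (5,8):dx=+2,dy=+7->C; (5,9):dx=+8,dy=+13->C; (6,7):dx=+1,dy=+6->C; (6,8):dx=-3,dy=+4->D
  (6,9):dx=+3,dy=+10->C; (7,8):dx=-4,dy=-2->C; (7,9):dx=+2,dy=+4->C; (8,9):dx=+6,dy=+6->C
Step 2: C = 33, D = 3, total pairs = 36.
Step 3: tau = (C - D)/(n(n-1)/2) = (33 - 3)/36 = 0.833333.
Step 4: Exact two-sided p-value (enumerate n! = 362880 permutations of y under H0): p = 0.000854.
Step 5: alpha = 0.05. reject H0.

tau_b = 0.8333 (C=33, D=3), p = 0.000854, reject H0.


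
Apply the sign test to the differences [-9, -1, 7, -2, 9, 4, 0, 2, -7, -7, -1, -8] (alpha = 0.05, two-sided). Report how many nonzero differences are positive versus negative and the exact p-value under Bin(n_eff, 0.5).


Step 1: Discard zero differences. Original n = 12; n_eff = number of nonzero differences = 11.
Nonzero differences (with sign): -9, -1, +7, -2, +9, +4, +2, -7, -7, -1, -8
Step 2: Count signs: positive = 4, negative = 7.
Step 3: Under H0: P(positive) = 0.5, so the number of positives S ~ Bin(11, 0.5).
Step 4: Two-sided exact p-value = sum of Bin(11,0.5) probabilities at or below the observed probability = 0.548828.
Step 5: alpha = 0.05. fail to reject H0.

n_eff = 11, pos = 4, neg = 7, p = 0.548828, fail to reject H0.


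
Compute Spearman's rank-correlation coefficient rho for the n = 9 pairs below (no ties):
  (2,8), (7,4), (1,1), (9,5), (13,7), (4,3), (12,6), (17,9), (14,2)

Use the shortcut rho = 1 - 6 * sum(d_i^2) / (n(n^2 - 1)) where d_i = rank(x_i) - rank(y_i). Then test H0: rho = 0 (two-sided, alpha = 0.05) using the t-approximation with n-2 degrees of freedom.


Step 1: Rank x and y separately (midranks; no ties here).
rank(x): 2->2, 7->4, 1->1, 9->5, 13->7, 4->3, 12->6, 17->9, 14->8
rank(y): 8->8, 4->4, 1->1, 5->5, 7->7, 3->3, 6->6, 9->9, 2->2
Step 2: d_i = R_x(i) - R_y(i); compute d_i^2.
  (2-8)^2=36, (4-4)^2=0, (1-1)^2=0, (5-5)^2=0, (7-7)^2=0, (3-3)^2=0, (6-6)^2=0, (9-9)^2=0, (8-2)^2=36
sum(d^2) = 72.
Step 3: rho = 1 - 6*72 / (9*(9^2 - 1)) = 1 - 432/720 = 0.400000.
Step 4: Under H0, t = rho * sqrt((n-2)/(1-rho^2)) = 1.1547 ~ t(7).
Step 5: Two-sided p-value from the t-distribution with 7 df = 0.286105.
Step 6: alpha = 0.05. fail to reject H0.

rho = 0.4000, p = 0.286105, fail to reject H0 at alpha = 0.05.


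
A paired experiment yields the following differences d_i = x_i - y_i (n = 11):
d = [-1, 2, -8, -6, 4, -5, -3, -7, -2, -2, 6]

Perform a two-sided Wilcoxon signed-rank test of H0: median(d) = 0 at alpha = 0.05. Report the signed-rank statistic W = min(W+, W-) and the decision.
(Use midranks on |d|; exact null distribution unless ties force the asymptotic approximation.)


Step 1: Drop any zero differences (none here) and take |d_i|.
|d| = [1, 2, 8, 6, 4, 5, 3, 7, 2, 2, 6]
Step 2: Midrank |d_i| (ties get averaged ranks).
ranks: |1|->1, |2|->3, |8|->11, |6|->8.5, |4|->6, |5|->7, |3|->5, |7|->10, |2|->3, |2|->3, |6|->8.5
Step 3: Attach original signs; sum ranks with positive sign and with negative sign.
W+ = 3 + 6 + 8.5 = 17.5
W- = 1 + 11 + 8.5 + 7 + 5 + 10 + 3 + 3 = 48.5
(Check: W+ + W- = 66 should equal n(n+1)/2 = 66.)
Step 4: Test statistic W = min(W+, W-) = 17.5.
Step 5: Ties in |d|, so use the tie-corrected normal approximation.
        E[W] = n(n+1)/4 = 11*12/4 = 33.
        Tie groups: |d|=2 (t=3), |d|=6 (t=2); sum(t^3 - t) = 30.
        Var[W] = n(n+1)(2n+1)/24 - sum(t^3-t)/48 = 3036/24 - 30/48 = 125.875.
        z = (W - E[W]) / sqrt(Var[W]) = (17.5 - 33) / 11.2194 = -1.3815.
        Two-sided p = 2*Phi(z) = 0.167114.
Step 6: alpha = 0.05. fail to reject H0.

W+ = 17.5, W- = 48.5, W = min = 17.5, p = 0.167114, fail to reject H0.


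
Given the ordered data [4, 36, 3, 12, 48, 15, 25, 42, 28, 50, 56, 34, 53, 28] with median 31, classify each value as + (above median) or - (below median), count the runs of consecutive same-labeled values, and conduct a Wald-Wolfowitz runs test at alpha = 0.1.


Step 1: Compute median = 31; label A = above, B = below.
Labels in order: BABBABBABAAAAB  (n_A = 7, n_B = 7)
Step 2: Count runs R = 9.
Step 3: Under H0 (random ordering), E[R] = 2*n_A*n_B/(n_A+n_B) + 1 = 2*7*7/14 + 1 = 8.0000.
        Var[R] = 2*n_A*n_B*(2*n_A*n_B - n_A - n_B) / ((n_A+n_B)^2 * (n_A+n_B-1)) = 8232/2548 = 3.2308.
        SD[R] = 1.7974.
Step 4: Continuity-corrected z = (R - 0.5 - E[R]) / SD[R] = (9 - 0.5 - 8.0000) / 1.7974 = 0.2782.
Step 5: Two-sided p-value via normal approximation = 2*(1 - Phi(|z|)) = 0.780879.
Step 6: alpha = 0.1. fail to reject H0.

R = 9, z = 0.2782, p = 0.780879, fail to reject H0.


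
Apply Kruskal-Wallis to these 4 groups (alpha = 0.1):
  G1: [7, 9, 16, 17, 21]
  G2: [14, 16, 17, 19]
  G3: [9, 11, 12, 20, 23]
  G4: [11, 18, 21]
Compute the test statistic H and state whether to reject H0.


Step 1: Combine all N = 17 observations and assign midranks.
sorted (value, group, rank): (7,G1,1), (9,G1,2.5), (9,G3,2.5), (11,G3,4.5), (11,G4,4.5), (12,G3,6), (14,G2,7), (16,G1,8.5), (16,G2,8.5), (17,G1,10.5), (17,G2,10.5), (18,G4,12), (19,G2,13), (20,G3,14), (21,G1,15.5), (21,G4,15.5), (23,G3,17)
Step 2: Sum ranks within each group.
R_1 = 38 (n_1 = 5)
R_2 = 39 (n_2 = 4)
R_3 = 44 (n_3 = 5)
R_4 = 32 (n_4 = 3)
Step 3: H = 12/(N(N+1)) * sum(R_i^2/n_i) - 3(N+1)
     = 12/(17*18) * (38^2/5 + 39^2/4 + 44^2/5 + 32^2/3) - 3*18
     = 0.039216 * 1397.58 - 54
     = 0.807190.
Step 4: Ties present; correction factor C = 1 - 30/(17^3 - 17) = 0.993873. Corrected H = 0.807190 / 0.993873 = 0.812166.
Step 5: Under H0, H ~ chi^2(3); p-value = 0.846555.
Step 6: alpha = 0.1. fail to reject H0.

H = 0.8122, df = 3, p = 0.846555, fail to reject H0.


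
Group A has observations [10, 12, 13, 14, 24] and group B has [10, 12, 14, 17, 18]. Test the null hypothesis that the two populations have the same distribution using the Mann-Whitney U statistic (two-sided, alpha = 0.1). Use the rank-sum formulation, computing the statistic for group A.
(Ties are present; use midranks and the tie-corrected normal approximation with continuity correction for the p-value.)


Step 1: Combine and sort all 10 observations; assign midranks.
sorted (value, group): (10,X), (10,Y), (12,X), (12,Y), (13,X), (14,X), (14,Y), (17,Y), (18,Y), (24,X)
ranks: 10->1.5, 10->1.5, 12->3.5, 12->3.5, 13->5, 14->6.5, 14->6.5, 17->8, 18->9, 24->10
Step 2: Rank sum for X: R1 = 1.5 + 3.5 + 5 + 6.5 + 10 = 26.5.
Step 3: U_X = R1 - n1(n1+1)/2 = 26.5 - 5*6/2 = 26.5 - 15 = 11.5.
       U_Y = n1*n2 - U_X = 25 - 11.5 = 13.5.
Step 4: Ties are present, so use the tie-corrected normal approximation (with continuity correction) for the p-value.
Step 5: p-value = 0.916051; compare to alpha = 0.1. fail to reject H0.

U_X = 11.5, p = 0.916051, fail to reject H0 at alpha = 0.1.


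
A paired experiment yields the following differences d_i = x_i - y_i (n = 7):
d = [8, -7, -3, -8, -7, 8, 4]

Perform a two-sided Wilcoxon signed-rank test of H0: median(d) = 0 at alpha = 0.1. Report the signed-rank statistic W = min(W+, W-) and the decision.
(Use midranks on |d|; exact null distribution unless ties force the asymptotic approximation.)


Step 1: Drop any zero differences (none here) and take |d_i|.
|d| = [8, 7, 3, 8, 7, 8, 4]
Step 2: Midrank |d_i| (ties get averaged ranks).
ranks: |8|->6, |7|->3.5, |3|->1, |8|->6, |7|->3.5, |8|->6, |4|->2
Step 3: Attach original signs; sum ranks with positive sign and with negative sign.
W+ = 6 + 6 + 2 = 14
W- = 3.5 + 1 + 6 + 3.5 = 14
(Check: W+ + W- = 28 should equal n(n+1)/2 = 28.)
Step 4: Test statistic W = min(W+, W-) = 14.
Step 5: Ties in |d|, so use the tie-corrected normal approximation.
        E[W] = n(n+1)/4 = 7*8/4 = 14.
        Tie groups: |d|=7 (t=2), |d|=8 (t=3); sum(t^3 - t) = 30.
        Var[W] = n(n+1)(2n+1)/24 - sum(t^3-t)/48 = 840/24 - 30/48 = 34.375.
        z = (W - E[W]) / sqrt(Var[W]) = (14 - 14) / 5.8630 = 0.0000.
        Two-sided p = 2*Phi(z) = 1.000000.
Step 6: alpha = 0.1. fail to reject H0.

W+ = 14, W- = 14, W = min = 14, p = 1.000000, fail to reject H0.


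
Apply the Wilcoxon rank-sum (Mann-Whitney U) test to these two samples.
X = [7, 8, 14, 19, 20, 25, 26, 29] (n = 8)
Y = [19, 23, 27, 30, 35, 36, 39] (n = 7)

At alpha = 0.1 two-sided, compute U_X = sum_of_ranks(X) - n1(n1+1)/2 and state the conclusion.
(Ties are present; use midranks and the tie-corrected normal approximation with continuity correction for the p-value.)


Step 1: Combine and sort all 15 observations; assign midranks.
sorted (value, group): (7,X), (8,X), (14,X), (19,X), (19,Y), (20,X), (23,Y), (25,X), (26,X), (27,Y), (29,X), (30,Y), (35,Y), (36,Y), (39,Y)
ranks: 7->1, 8->2, 14->3, 19->4.5, 19->4.5, 20->6, 23->7, 25->8, 26->9, 27->10, 29->11, 30->12, 35->13, 36->14, 39->15
Step 2: Rank sum for X: R1 = 1 + 2 + 3 + 4.5 + 6 + 8 + 9 + 11 = 44.5.
Step 3: U_X = R1 - n1(n1+1)/2 = 44.5 - 8*9/2 = 44.5 - 36 = 8.5.
       U_Y = n1*n2 - U_X = 56 - 8.5 = 47.5.
Step 4: Ties are present, so use the tie-corrected normal approximation (with continuity correction) for the p-value.
Step 5: p-value = 0.027751; compare to alpha = 0.1. reject H0.

U_X = 8.5, p = 0.027751, reject H0 at alpha = 0.1.


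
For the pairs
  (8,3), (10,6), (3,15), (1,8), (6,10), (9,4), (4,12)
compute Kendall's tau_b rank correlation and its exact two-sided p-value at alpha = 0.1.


Step 1: Enumerate the 21 unordered pairs (i,j) with i<j and classify each by sign(x_j-x_i) * sign(y_j-y_i).
  (1,2):dx=+2,dy=+3->C; (1,3):dx=-5,dy=+12->D; (1,4):dx=-7,dy=+5->D; (1,5):dx=-2,dy=+7->D
  (1,6):dx=+1,dy=+1->C; (1,7):dx=-4,dy=+9->D; (2,3):dx=-7,dy=+9->D; (2,4):dx=-9,dy=+2->D
  (2,5):dx=-4,dy=+4->D; (2,6):dx=-1,dy=-2->C; (2,7):dx=-6,dy=+6->D; (3,4):dx=-2,dy=-7->C
  (3,5):dx=+3,dy=-5->D; (3,6):dx=+6,dy=-11->D; (3,7):dx=+1,dy=-3->D; (4,5):dx=+5,dy=+2->C
  (4,6):dx=+8,dy=-4->D; (4,7):dx=+3,dy=+4->C; (5,6):dx=+3,dy=-6->D; (5,7):dx=-2,dy=+2->D
  (6,7):dx=-5,dy=+8->D
Step 2: C = 6, D = 15, total pairs = 21.
Step 3: tau = (C - D)/(n(n-1)/2) = (6 - 15)/21 = -0.428571.
Step 4: Exact two-sided p-value (enumerate n! = 5040 permutations of y under H0): p = 0.238889.
Step 5: alpha = 0.1. fail to reject H0.

tau_b = -0.4286 (C=6, D=15), p = 0.238889, fail to reject H0.


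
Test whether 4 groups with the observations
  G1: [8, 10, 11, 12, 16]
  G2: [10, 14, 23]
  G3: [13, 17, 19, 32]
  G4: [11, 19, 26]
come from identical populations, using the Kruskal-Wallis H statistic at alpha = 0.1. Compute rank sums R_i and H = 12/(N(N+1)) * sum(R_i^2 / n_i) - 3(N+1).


Step 1: Combine all N = 15 observations and assign midranks.
sorted (value, group, rank): (8,G1,1), (10,G1,2.5), (10,G2,2.5), (11,G1,4.5), (11,G4,4.5), (12,G1,6), (13,G3,7), (14,G2,8), (16,G1,9), (17,G3,10), (19,G3,11.5), (19,G4,11.5), (23,G2,13), (26,G4,14), (32,G3,15)
Step 2: Sum ranks within each group.
R_1 = 23 (n_1 = 5)
R_2 = 23.5 (n_2 = 3)
R_3 = 43.5 (n_3 = 4)
R_4 = 30 (n_4 = 3)
Step 3: H = 12/(N(N+1)) * sum(R_i^2/n_i) - 3(N+1)
     = 12/(15*16) * (23^2/5 + 23.5^2/3 + 43.5^2/4 + 30^2/3) - 3*16
     = 0.050000 * 1062.95 - 48
     = 5.147292.
Step 4: Ties present; correction factor C = 1 - 18/(15^3 - 15) = 0.994643. Corrected H = 5.147292 / 0.994643 = 5.175015.
Step 5: Under H0, H ~ chi^2(3); p-value = 0.159421.
Step 6: alpha = 0.1. fail to reject H0.

H = 5.1750, df = 3, p = 0.159421, fail to reject H0.


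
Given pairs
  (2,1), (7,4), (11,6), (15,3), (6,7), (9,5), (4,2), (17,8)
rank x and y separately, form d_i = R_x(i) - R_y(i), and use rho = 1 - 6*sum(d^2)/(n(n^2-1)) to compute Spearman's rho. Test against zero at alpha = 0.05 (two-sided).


Step 1: Rank x and y separately (midranks; no ties here).
rank(x): 2->1, 7->4, 11->6, 15->7, 6->3, 9->5, 4->2, 17->8
rank(y): 1->1, 4->4, 6->6, 3->3, 7->7, 5->5, 2->2, 8->8
Step 2: d_i = R_x(i) - R_y(i); compute d_i^2.
  (1-1)^2=0, (4-4)^2=0, (6-6)^2=0, (7-3)^2=16, (3-7)^2=16, (5-5)^2=0, (2-2)^2=0, (8-8)^2=0
sum(d^2) = 32.
Step 3: rho = 1 - 6*32 / (8*(8^2 - 1)) = 1 - 192/504 = 0.619048.
Step 4: Under H0, t = rho * sqrt((n-2)/(1-rho^2)) = 1.9308 ~ t(6).
Step 5: Two-sided p-value from the t-distribution with 6 df = 0.101733.
Step 6: alpha = 0.05. fail to reject H0.

rho = 0.6190, p = 0.101733, fail to reject H0 at alpha = 0.05.


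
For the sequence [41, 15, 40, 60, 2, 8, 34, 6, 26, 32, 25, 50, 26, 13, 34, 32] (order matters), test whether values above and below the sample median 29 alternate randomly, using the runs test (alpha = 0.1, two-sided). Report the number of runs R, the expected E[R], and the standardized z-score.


Step 1: Compute median = 29; label A = above, B = below.
Labels in order: ABAABBABBABABBAA  (n_A = 8, n_B = 8)
Step 2: Count runs R = 11.
Step 3: Under H0 (random ordering), E[R] = 2*n_A*n_B/(n_A+n_B) + 1 = 2*8*8/16 + 1 = 9.0000.
        Var[R] = 2*n_A*n_B*(2*n_A*n_B - n_A - n_B) / ((n_A+n_B)^2 * (n_A+n_B-1)) = 14336/3840 = 3.7333.
        SD[R] = 1.9322.
Step 4: Continuity-corrected z = (R - 0.5 - E[R]) / SD[R] = (11 - 0.5 - 9.0000) / 1.9322 = 0.7763.
Step 5: Two-sided p-value via normal approximation = 2*(1 - Phi(|z|)) = 0.437558.
Step 6: alpha = 0.1. fail to reject H0.

R = 11, z = 0.7763, p = 0.437558, fail to reject H0.


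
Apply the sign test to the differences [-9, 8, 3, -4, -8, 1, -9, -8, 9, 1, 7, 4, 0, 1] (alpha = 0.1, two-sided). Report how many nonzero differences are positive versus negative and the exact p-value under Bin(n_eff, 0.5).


Step 1: Discard zero differences. Original n = 14; n_eff = number of nonzero differences = 13.
Nonzero differences (with sign): -9, +8, +3, -4, -8, +1, -9, -8, +9, +1, +7, +4, +1
Step 2: Count signs: positive = 8, negative = 5.
Step 3: Under H0: P(positive) = 0.5, so the number of positives S ~ Bin(13, 0.5).
Step 4: Two-sided exact p-value = sum of Bin(13,0.5) probabilities at or below the observed probability = 0.581055.
Step 5: alpha = 0.1. fail to reject H0.

n_eff = 13, pos = 8, neg = 5, p = 0.581055, fail to reject H0.


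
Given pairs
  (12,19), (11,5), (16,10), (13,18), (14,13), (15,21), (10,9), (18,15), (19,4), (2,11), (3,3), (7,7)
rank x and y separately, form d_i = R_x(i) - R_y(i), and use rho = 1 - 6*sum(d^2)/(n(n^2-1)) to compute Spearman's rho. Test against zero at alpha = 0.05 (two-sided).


Step 1: Rank x and y separately (midranks; no ties here).
rank(x): 12->6, 11->5, 16->10, 13->7, 14->8, 15->9, 10->4, 18->11, 19->12, 2->1, 3->2, 7->3
rank(y): 19->11, 5->3, 10->6, 18->10, 13->8, 21->12, 9->5, 15->9, 4->2, 11->7, 3->1, 7->4
Step 2: d_i = R_x(i) - R_y(i); compute d_i^2.
  (6-11)^2=25, (5-3)^2=4, (10-6)^2=16, (7-10)^2=9, (8-8)^2=0, (9-12)^2=9, (4-5)^2=1, (11-9)^2=4, (12-2)^2=100, (1-7)^2=36, (2-1)^2=1, (3-4)^2=1
sum(d^2) = 206.
Step 3: rho = 1 - 6*206 / (12*(12^2 - 1)) = 1 - 1236/1716 = 0.279720.
Step 4: Under H0, t = rho * sqrt((n-2)/(1-rho^2)) = 0.9213 ~ t(10).
Step 5: Two-sided p-value from the t-distribution with 10 df = 0.378569.
Step 6: alpha = 0.05. fail to reject H0.

rho = 0.2797, p = 0.378569, fail to reject H0 at alpha = 0.05.


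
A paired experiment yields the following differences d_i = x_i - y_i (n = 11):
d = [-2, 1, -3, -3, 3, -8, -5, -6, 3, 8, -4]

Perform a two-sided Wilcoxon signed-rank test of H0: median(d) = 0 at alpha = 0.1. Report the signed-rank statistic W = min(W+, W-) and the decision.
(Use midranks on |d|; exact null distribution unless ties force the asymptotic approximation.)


Step 1: Drop any zero differences (none here) and take |d_i|.
|d| = [2, 1, 3, 3, 3, 8, 5, 6, 3, 8, 4]
Step 2: Midrank |d_i| (ties get averaged ranks).
ranks: |2|->2, |1|->1, |3|->4.5, |3|->4.5, |3|->4.5, |8|->10.5, |5|->8, |6|->9, |3|->4.5, |8|->10.5, |4|->7
Step 3: Attach original signs; sum ranks with positive sign and with negative sign.
W+ = 1 + 4.5 + 4.5 + 10.5 = 20.5
W- = 2 + 4.5 + 4.5 + 10.5 + 8 + 9 + 7 = 45.5
(Check: W+ + W- = 66 should equal n(n+1)/2 = 66.)
Step 4: Test statistic W = min(W+, W-) = 20.5.
Step 5: Ties in |d|, so use the tie-corrected normal approximation.
        E[W] = n(n+1)/4 = 11*12/4 = 33.
        Tie groups: |d|=3 (t=4), |d|=8 (t=2); sum(t^3 - t) = 66.
        Var[W] = n(n+1)(2n+1)/24 - sum(t^3-t)/48 = 3036/24 - 66/48 = 125.125.
        z = (W - E[W]) / sqrt(Var[W]) = (20.5 - 33) / 11.1859 = -1.1175.
        Two-sided p = 2*Phi(z) = 0.263791.
Step 6: alpha = 0.1. fail to reject H0.

W+ = 20.5, W- = 45.5, W = min = 20.5, p = 0.263791, fail to reject H0.


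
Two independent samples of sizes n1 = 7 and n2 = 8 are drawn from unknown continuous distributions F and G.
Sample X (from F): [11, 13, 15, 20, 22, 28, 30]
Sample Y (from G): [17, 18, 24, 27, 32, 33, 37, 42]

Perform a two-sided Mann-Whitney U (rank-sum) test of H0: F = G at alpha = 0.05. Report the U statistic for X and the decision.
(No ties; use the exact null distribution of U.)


Step 1: Combine and sort all 15 observations; assign midranks.
sorted (value, group): (11,X), (13,X), (15,X), (17,Y), (18,Y), (20,X), (22,X), (24,Y), (27,Y), (28,X), (30,X), (32,Y), (33,Y), (37,Y), (42,Y)
ranks: 11->1, 13->2, 15->3, 17->4, 18->5, 20->6, 22->7, 24->8, 27->9, 28->10, 30->11, 32->12, 33->13, 37->14, 42->15
Step 2: Rank sum for X: R1 = 1 + 2 + 3 + 6 + 7 + 10 + 11 = 40.
Step 3: U_X = R1 - n1(n1+1)/2 = 40 - 7*8/2 = 40 - 28 = 12.
       U_Y = n1*n2 - U_X = 56 - 12 = 44.
Step 4: No ties, so the exact null distribution of U (based on enumerating the C(15,7) = 6435 equally likely rank assignments) gives the two-sided p-value.
Step 5: p-value = 0.072106; compare to alpha = 0.05. fail to reject H0.

U_X = 12, p = 0.072106, fail to reject H0 at alpha = 0.05.


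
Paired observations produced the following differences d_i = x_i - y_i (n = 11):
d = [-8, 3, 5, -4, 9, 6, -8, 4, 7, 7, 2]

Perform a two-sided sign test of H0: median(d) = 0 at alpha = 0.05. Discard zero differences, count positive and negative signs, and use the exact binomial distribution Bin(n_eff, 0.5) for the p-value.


Step 1: Discard zero differences. Original n = 11; n_eff = number of nonzero differences = 11.
Nonzero differences (with sign): -8, +3, +5, -4, +9, +6, -8, +4, +7, +7, +2
Step 2: Count signs: positive = 8, negative = 3.
Step 3: Under H0: P(positive) = 0.5, so the number of positives S ~ Bin(11, 0.5).
Step 4: Two-sided exact p-value = sum of Bin(11,0.5) probabilities at or below the observed probability = 0.226562.
Step 5: alpha = 0.05. fail to reject H0.

n_eff = 11, pos = 8, neg = 3, p = 0.226562, fail to reject H0.


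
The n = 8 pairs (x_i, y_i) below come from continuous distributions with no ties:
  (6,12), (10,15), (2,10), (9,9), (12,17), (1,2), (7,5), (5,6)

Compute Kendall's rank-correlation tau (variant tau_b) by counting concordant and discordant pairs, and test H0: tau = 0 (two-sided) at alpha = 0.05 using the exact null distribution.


Step 1: Enumerate the 28 unordered pairs (i,j) with i<j and classify each by sign(x_j-x_i) * sign(y_j-y_i).
  (1,2):dx=+4,dy=+3->C; (1,3):dx=-4,dy=-2->C; (1,4):dx=+3,dy=-3->D; (1,5):dx=+6,dy=+5->C
  (1,6):dx=-5,dy=-10->C; (1,7):dx=+1,dy=-7->D; (1,8):dx=-1,dy=-6->C; (2,3):dx=-8,dy=-5->C
  (2,4):dx=-1,dy=-6->C; (2,5):dx=+2,dy=+2->C; (2,6):dx=-9,dy=-13->C; (2,7):dx=-3,dy=-10->C
  (2,8):dx=-5,dy=-9->C; (3,4):dx=+7,dy=-1->D; (3,5):dx=+10,dy=+7->C; (3,6):dx=-1,dy=-8->C
  (3,7):dx=+5,dy=-5->D; (3,8):dx=+3,dy=-4->D; (4,5):dx=+3,dy=+8->C; (4,6):dx=-8,dy=-7->C
  (4,7):dx=-2,dy=-4->C; (4,8):dx=-4,dy=-3->C; (5,6):dx=-11,dy=-15->C; (5,7):dx=-5,dy=-12->C
  (5,8):dx=-7,dy=-11->C; (6,7):dx=+6,dy=+3->C; (6,8):dx=+4,dy=+4->C; (7,8):dx=-2,dy=+1->D
Step 2: C = 22, D = 6, total pairs = 28.
Step 3: tau = (C - D)/(n(n-1)/2) = (22 - 6)/28 = 0.571429.
Step 4: Exact two-sided p-value (enumerate n! = 40320 permutations of y under H0): p = 0.061012.
Step 5: alpha = 0.05. fail to reject H0.

tau_b = 0.5714 (C=22, D=6), p = 0.061012, fail to reject H0.


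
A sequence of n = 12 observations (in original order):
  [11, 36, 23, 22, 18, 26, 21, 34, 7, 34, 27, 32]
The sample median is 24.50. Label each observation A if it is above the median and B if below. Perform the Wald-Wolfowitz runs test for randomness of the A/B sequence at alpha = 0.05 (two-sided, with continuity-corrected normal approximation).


Step 1: Compute median = 24.50; label A = above, B = below.
Labels in order: BABBBABABAAA  (n_A = 6, n_B = 6)
Step 2: Count runs R = 8.
Step 3: Under H0 (random ordering), E[R] = 2*n_A*n_B/(n_A+n_B) + 1 = 2*6*6/12 + 1 = 7.0000.
        Var[R] = 2*n_A*n_B*(2*n_A*n_B - n_A - n_B) / ((n_A+n_B)^2 * (n_A+n_B-1)) = 4320/1584 = 2.7273.
        SD[R] = 1.6514.
Step 4: Continuity-corrected z = (R - 0.5 - E[R]) / SD[R] = (8 - 0.5 - 7.0000) / 1.6514 = 0.3028.
Step 5: Two-sided p-value via normal approximation = 2*(1 - Phi(|z|)) = 0.762069.
Step 6: alpha = 0.05. fail to reject H0.

R = 8, z = 0.3028, p = 0.762069, fail to reject H0.


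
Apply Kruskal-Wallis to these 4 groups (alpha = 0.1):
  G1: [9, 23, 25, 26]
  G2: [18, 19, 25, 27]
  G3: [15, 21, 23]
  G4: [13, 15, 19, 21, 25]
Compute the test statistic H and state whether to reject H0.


Step 1: Combine all N = 16 observations and assign midranks.
sorted (value, group, rank): (9,G1,1), (13,G4,2), (15,G3,3.5), (15,G4,3.5), (18,G2,5), (19,G2,6.5), (19,G4,6.5), (21,G3,8.5), (21,G4,8.5), (23,G1,10.5), (23,G3,10.5), (25,G1,13), (25,G2,13), (25,G4,13), (26,G1,15), (27,G2,16)
Step 2: Sum ranks within each group.
R_1 = 39.5 (n_1 = 4)
R_2 = 40.5 (n_2 = 4)
R_3 = 22.5 (n_3 = 3)
R_4 = 33.5 (n_4 = 5)
Step 3: H = 12/(N(N+1)) * sum(R_i^2/n_i) - 3(N+1)
     = 12/(16*17) * (39.5^2/4 + 40.5^2/4 + 22.5^2/3 + 33.5^2/5) - 3*17
     = 0.044118 * 1193.33 - 51
     = 1.646691.
Step 4: Ties present; correction factor C = 1 - 48/(16^3 - 16) = 0.988235. Corrected H = 1.646691 / 0.988235 = 1.666295.
Step 5: Under H0, H ~ chi^2(3); p-value = 0.644453.
Step 6: alpha = 0.1. fail to reject H0.

H = 1.6663, df = 3, p = 0.644453, fail to reject H0.


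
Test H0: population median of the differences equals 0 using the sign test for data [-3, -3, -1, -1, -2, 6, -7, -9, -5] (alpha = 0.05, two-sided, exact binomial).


Step 1: Discard zero differences. Original n = 9; n_eff = number of nonzero differences = 9.
Nonzero differences (with sign): -3, -3, -1, -1, -2, +6, -7, -9, -5
Step 2: Count signs: positive = 1, negative = 8.
Step 3: Under H0: P(positive) = 0.5, so the number of positives S ~ Bin(9, 0.5).
Step 4: Two-sided exact p-value = sum of Bin(9,0.5) probabilities at or below the observed probability = 0.039062.
Step 5: alpha = 0.05. reject H0.

n_eff = 9, pos = 1, neg = 8, p = 0.039062, reject H0.


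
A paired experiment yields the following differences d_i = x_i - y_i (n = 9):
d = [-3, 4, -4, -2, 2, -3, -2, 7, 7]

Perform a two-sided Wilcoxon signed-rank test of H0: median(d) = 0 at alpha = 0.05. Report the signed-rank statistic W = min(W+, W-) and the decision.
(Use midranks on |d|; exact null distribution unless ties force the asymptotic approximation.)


Step 1: Drop any zero differences (none here) and take |d_i|.
|d| = [3, 4, 4, 2, 2, 3, 2, 7, 7]
Step 2: Midrank |d_i| (ties get averaged ranks).
ranks: |3|->4.5, |4|->6.5, |4|->6.5, |2|->2, |2|->2, |3|->4.5, |2|->2, |7|->8.5, |7|->8.5
Step 3: Attach original signs; sum ranks with positive sign and with negative sign.
W+ = 6.5 + 2 + 8.5 + 8.5 = 25.5
W- = 4.5 + 6.5 + 2 + 4.5 + 2 = 19.5
(Check: W+ + W- = 45 should equal n(n+1)/2 = 45.)
Step 4: Test statistic W = min(W+, W-) = 19.5.
Step 5: Ties in |d|, so use the tie-corrected normal approximation.
        E[W] = n(n+1)/4 = 9*10/4 = 22.5.
        Tie groups: |d|=2 (t=3), |d|=3 (t=2), |d|=4 (t=2), |d|=7 (t=2); sum(t^3 - t) = 42.
        Var[W] = n(n+1)(2n+1)/24 - sum(t^3-t)/48 = 1710/24 - 42/48 = 70.375.
        z = (W - E[W]) / sqrt(Var[W]) = (19.5 - 22.5) / 8.3890 = -0.3576.
        Two-sided p = 2*Phi(z) = 0.720634.
Step 6: alpha = 0.05. fail to reject H0.

W+ = 25.5, W- = 19.5, W = min = 19.5, p = 0.720634, fail to reject H0.


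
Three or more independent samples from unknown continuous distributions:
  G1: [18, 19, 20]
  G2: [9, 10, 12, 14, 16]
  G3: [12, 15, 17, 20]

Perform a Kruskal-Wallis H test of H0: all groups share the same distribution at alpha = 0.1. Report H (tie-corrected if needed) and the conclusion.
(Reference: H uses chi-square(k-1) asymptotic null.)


Step 1: Combine all N = 12 observations and assign midranks.
sorted (value, group, rank): (9,G2,1), (10,G2,2), (12,G2,3.5), (12,G3,3.5), (14,G2,5), (15,G3,6), (16,G2,7), (17,G3,8), (18,G1,9), (19,G1,10), (20,G1,11.5), (20,G3,11.5)
Step 2: Sum ranks within each group.
R_1 = 30.5 (n_1 = 3)
R_2 = 18.5 (n_2 = 5)
R_3 = 29 (n_3 = 4)
Step 3: H = 12/(N(N+1)) * sum(R_i^2/n_i) - 3(N+1)
     = 12/(12*13) * (30.5^2/3 + 18.5^2/5 + 29^2/4) - 3*13
     = 0.076923 * 588.783 - 39
     = 6.291026.
Step 4: Ties present; correction factor C = 1 - 12/(12^3 - 12) = 0.993007. Corrected H = 6.291026 / 0.993007 = 6.335329.
Step 5: Under H0, H ~ chi^2(2); p-value = 0.042102.
Step 6: alpha = 0.1. reject H0.

H = 6.3353, df = 2, p = 0.042102, reject H0.


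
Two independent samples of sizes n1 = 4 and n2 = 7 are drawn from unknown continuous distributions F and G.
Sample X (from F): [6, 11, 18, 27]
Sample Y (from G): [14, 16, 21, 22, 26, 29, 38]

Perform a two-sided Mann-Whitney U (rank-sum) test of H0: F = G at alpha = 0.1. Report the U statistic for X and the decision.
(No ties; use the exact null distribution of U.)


Step 1: Combine and sort all 11 observations; assign midranks.
sorted (value, group): (6,X), (11,X), (14,Y), (16,Y), (18,X), (21,Y), (22,Y), (26,Y), (27,X), (29,Y), (38,Y)
ranks: 6->1, 11->2, 14->3, 16->4, 18->5, 21->6, 22->7, 26->8, 27->9, 29->10, 38->11
Step 2: Rank sum for X: R1 = 1 + 2 + 5 + 9 = 17.
Step 3: U_X = R1 - n1(n1+1)/2 = 17 - 4*5/2 = 17 - 10 = 7.
       U_Y = n1*n2 - U_X = 28 - 7 = 21.
Step 4: No ties, so the exact null distribution of U (based on enumerating the C(11,4) = 330 equally likely rank assignments) gives the two-sided p-value.
Step 5: p-value = 0.230303; compare to alpha = 0.1. fail to reject H0.

U_X = 7, p = 0.230303, fail to reject H0 at alpha = 0.1.


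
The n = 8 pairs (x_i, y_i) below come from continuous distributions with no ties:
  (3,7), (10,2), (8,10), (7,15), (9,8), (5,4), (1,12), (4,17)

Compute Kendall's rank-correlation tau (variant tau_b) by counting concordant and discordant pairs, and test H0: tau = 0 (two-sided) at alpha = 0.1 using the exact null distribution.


Step 1: Enumerate the 28 unordered pairs (i,j) with i<j and classify each by sign(x_j-x_i) * sign(y_j-y_i).
  (1,2):dx=+7,dy=-5->D; (1,3):dx=+5,dy=+3->C; (1,4):dx=+4,dy=+8->C; (1,5):dx=+6,dy=+1->C
  (1,6):dx=+2,dy=-3->D; (1,7):dx=-2,dy=+5->D; (1,8):dx=+1,dy=+10->C; (2,3):dx=-2,dy=+8->D
  (2,4):dx=-3,dy=+13->D; (2,5):dx=-1,dy=+6->D; (2,6):dx=-5,dy=+2->D; (2,7):dx=-9,dy=+10->D
  (2,8):dx=-6,dy=+15->D; (3,4):dx=-1,dy=+5->D; (3,5):dx=+1,dy=-2->D; (3,6):dx=-3,dy=-6->C
  (3,7):dx=-7,dy=+2->D; (3,8):dx=-4,dy=+7->D; (4,5):dx=+2,dy=-7->D; (4,6):dx=-2,dy=-11->C
  (4,7):dx=-6,dy=-3->C; (4,8):dx=-3,dy=+2->D; (5,6):dx=-4,dy=-4->C; (5,7):dx=-8,dy=+4->D
  (5,8):dx=-5,dy=+9->D; (6,7):dx=-4,dy=+8->D; (6,8):dx=-1,dy=+13->D; (7,8):dx=+3,dy=+5->C
Step 2: C = 9, D = 19, total pairs = 28.
Step 3: tau = (C - D)/(n(n-1)/2) = (9 - 19)/28 = -0.357143.
Step 4: Exact two-sided p-value (enumerate n! = 40320 permutations of y under H0): p = 0.275099.
Step 5: alpha = 0.1. fail to reject H0.

tau_b = -0.3571 (C=9, D=19), p = 0.275099, fail to reject H0.
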